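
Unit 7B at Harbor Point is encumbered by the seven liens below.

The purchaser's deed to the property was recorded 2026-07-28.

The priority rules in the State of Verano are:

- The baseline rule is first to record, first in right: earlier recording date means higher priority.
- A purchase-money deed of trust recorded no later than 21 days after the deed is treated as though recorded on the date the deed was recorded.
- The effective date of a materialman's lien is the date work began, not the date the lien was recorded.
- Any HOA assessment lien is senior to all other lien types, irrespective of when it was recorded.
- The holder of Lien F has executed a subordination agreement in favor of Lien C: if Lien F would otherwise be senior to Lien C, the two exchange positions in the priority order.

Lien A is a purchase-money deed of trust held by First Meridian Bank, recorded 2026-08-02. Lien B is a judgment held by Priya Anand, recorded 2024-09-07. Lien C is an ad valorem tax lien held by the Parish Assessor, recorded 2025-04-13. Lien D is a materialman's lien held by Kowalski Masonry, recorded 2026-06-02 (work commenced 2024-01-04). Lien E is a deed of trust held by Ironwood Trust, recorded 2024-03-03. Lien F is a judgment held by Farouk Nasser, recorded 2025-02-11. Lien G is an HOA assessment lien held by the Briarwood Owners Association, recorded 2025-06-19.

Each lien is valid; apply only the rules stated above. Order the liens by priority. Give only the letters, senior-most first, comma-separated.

G, D, E, B, C, F, A

Effective dates after the stated exceptions: A relates back to the deed date 2026-07-28; D relates back to 2024-01-04 (work commenced).
G, as an HOA assessment lien, has superpriority and ranks first.
Remaining liens by effective date: D (2024-01-04), E (2024-03-03), B (2024-09-07), F (2025-02-11), C (2025-04-13), A (2026-07-28).
Because F would otherwise rank above C, the subordination swaps them.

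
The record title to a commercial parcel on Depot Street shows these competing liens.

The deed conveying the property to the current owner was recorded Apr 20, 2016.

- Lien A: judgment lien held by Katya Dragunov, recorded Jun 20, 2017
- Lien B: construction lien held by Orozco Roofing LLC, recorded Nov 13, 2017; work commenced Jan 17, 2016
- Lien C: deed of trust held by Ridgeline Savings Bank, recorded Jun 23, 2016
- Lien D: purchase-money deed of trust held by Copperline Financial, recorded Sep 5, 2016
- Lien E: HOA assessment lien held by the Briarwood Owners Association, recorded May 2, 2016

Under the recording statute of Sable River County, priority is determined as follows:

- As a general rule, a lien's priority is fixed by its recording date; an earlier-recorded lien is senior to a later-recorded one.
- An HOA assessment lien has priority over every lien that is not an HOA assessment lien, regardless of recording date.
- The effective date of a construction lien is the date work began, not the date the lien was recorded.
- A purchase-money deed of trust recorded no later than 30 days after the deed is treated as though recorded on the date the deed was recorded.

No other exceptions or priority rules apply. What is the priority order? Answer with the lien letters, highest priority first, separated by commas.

E, B, C, D, A

Effective dates after the stated exceptions: B relates back to Jan 17, 2016 (work commenced); D missed the 30-day window (138 days after the deed), so its recording date stands.
E is an HOA assessment lien and takes priority over every other lien.
Remaining liens by effective date: B (Jan 17, 2016), C (Jun 23, 2016), D (Sep 5, 2016), A (Jun 20, 2017).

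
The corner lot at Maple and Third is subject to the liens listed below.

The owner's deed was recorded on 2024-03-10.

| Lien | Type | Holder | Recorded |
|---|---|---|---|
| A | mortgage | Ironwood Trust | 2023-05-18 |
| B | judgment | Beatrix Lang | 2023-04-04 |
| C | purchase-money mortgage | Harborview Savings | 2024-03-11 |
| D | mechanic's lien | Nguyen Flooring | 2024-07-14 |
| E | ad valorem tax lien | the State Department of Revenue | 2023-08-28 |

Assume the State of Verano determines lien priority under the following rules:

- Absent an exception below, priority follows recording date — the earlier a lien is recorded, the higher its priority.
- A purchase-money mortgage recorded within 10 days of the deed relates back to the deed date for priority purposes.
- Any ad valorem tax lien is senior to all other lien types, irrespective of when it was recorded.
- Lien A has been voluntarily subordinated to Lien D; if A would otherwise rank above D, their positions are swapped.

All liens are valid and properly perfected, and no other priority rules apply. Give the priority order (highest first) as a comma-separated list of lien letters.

Adjusting effective dates: C relates back to the deed date 2024-03-10.
E, as an ad valorem tax lien, has superpriority and ranks first.
Remaining liens by effective date: B (2023-04-04), A (2023-05-18), C (2024-03-10), D (2024-07-14).
Because A would otherwise rank above D, the subordination swaps them.

E, B, D, C, A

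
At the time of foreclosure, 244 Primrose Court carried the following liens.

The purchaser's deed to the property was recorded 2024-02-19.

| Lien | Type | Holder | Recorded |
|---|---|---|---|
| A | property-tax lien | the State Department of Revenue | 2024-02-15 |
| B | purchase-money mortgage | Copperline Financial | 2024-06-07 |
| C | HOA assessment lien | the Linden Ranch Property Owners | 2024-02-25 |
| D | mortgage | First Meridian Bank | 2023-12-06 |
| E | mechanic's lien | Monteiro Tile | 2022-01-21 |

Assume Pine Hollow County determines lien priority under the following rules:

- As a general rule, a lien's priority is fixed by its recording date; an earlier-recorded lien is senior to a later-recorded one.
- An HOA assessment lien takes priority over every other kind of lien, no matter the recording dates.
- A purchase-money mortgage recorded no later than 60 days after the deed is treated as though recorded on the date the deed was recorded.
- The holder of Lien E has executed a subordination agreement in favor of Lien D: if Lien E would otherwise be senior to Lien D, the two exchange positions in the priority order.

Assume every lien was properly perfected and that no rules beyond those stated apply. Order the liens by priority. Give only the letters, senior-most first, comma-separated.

C, D, E, A, B

Effective dates: B was recorded 109 days after the deed, outside the 60-day window, so it keeps its recording date.
C is an HOA assessment lien and takes priority over every other lien.
Remaining liens by effective date: E (2022-01-21), D (2023-12-06), A (2024-02-15), B (2024-06-07).
E would otherwise be senior to D, so under the subordination agreement E and D exchange positions.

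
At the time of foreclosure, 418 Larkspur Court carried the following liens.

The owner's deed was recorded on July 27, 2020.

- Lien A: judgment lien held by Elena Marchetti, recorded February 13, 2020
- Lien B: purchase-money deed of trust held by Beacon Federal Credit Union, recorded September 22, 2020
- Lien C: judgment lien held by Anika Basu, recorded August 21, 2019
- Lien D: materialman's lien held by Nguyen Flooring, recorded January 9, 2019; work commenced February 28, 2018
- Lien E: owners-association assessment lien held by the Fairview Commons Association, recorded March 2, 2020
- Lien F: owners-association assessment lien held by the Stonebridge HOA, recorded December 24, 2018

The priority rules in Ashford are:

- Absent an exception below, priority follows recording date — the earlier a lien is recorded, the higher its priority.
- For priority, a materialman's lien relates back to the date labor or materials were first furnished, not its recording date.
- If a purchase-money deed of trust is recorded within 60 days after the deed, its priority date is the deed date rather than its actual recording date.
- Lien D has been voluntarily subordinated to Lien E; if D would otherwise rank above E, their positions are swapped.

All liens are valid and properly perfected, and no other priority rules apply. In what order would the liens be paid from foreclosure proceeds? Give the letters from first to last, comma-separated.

E, F, C, A, D, B

Adjusting effective dates: B's effective date is the deed date, July 27, 2020; D relates back to February 28, 2018 (work commenced).
By effective date, earliest first: D (February 28, 2018), F (December 24, 2018), C (August 21, 2019), A (February 13, 2020), E (March 2, 2020), B (July 27, 2020).
The subordination applies — D was senior to E — so D and E swap.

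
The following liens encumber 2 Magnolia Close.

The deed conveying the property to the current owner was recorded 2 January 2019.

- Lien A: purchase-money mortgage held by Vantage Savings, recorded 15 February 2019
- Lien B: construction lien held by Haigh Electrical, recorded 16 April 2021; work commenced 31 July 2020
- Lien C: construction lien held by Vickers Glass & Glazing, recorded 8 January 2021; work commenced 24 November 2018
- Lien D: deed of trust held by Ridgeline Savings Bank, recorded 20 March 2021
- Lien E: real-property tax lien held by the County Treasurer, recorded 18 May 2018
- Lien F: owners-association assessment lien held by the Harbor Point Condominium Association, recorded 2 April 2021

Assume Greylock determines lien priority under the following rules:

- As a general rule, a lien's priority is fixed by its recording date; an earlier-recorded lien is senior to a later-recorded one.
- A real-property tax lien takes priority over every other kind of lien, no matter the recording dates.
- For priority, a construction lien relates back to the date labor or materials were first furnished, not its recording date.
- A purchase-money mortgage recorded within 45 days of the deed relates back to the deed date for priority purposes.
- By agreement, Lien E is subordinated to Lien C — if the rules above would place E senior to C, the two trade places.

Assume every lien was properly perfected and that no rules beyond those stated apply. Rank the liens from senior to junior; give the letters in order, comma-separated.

Effective dates after the stated exceptions: A was recorded within the 45-day window, so its effective date is the deed date 2 January 2019; B's effective date is 31 July 2020, when work began; C relates back to 24 November 2018 (work commenced).
E, as a real-property tax lien, has superpriority and ranks first.
Among the remaining liens, by effective date: C (24 November 2018), A (2 January 2019), B (31 July 2020), D (20 March 2021), F (2 April 2021).
E would otherwise be senior to C, so under the subordination agreement E and C exchange positions.

C, E, A, B, D, F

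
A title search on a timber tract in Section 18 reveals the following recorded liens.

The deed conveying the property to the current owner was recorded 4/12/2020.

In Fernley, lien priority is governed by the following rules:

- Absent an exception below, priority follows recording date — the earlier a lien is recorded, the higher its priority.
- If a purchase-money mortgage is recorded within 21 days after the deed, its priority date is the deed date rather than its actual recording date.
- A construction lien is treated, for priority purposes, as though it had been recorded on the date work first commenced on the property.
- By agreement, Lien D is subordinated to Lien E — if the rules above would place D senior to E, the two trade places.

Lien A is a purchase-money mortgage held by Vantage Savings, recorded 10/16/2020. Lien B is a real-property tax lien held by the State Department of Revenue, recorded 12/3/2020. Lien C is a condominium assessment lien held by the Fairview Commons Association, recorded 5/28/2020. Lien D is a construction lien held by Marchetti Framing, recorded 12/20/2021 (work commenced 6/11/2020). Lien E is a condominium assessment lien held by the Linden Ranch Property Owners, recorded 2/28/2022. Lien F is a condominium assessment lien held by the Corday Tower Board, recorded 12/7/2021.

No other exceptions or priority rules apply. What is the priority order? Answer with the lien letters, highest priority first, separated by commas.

C, E, A, B, F, D

First, effective dates: A was recorded 187 days after the deed — beyond 21 days — so no relation-back applies; D is treated as recorded 6/11/2020, the work-commencement date.
By effective date, earliest first: C (5/28/2020), D (6/11/2020), A (10/16/2020), B (12/3/2020), F (12/7/2021), E (2/28/2022).
D would otherwise be senior to E, so under the subordination agreement D and E exchange positions.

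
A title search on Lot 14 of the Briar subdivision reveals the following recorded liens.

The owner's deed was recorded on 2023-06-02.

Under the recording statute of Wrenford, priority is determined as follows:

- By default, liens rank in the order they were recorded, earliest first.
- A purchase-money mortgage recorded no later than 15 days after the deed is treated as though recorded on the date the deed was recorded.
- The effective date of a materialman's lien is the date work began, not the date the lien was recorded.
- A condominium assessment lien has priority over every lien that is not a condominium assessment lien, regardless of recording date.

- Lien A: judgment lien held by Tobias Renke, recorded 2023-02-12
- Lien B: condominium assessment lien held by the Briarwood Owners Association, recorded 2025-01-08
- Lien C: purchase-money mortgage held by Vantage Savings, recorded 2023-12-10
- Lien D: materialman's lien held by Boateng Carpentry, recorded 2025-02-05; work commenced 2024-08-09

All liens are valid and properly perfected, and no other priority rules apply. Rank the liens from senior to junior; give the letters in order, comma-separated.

B, A, C, D

Adjusting effective dates: C was recorded 191 days after the deed — beyond 15 days — so no relation-back applies; D's effective date is 2024-08-09, when work began.
As a condominium assessment lien, B is senior to every other lien.
Among the remaining liens, by effective date: A (2023-02-12), C (2023-12-10), D (2024-08-09).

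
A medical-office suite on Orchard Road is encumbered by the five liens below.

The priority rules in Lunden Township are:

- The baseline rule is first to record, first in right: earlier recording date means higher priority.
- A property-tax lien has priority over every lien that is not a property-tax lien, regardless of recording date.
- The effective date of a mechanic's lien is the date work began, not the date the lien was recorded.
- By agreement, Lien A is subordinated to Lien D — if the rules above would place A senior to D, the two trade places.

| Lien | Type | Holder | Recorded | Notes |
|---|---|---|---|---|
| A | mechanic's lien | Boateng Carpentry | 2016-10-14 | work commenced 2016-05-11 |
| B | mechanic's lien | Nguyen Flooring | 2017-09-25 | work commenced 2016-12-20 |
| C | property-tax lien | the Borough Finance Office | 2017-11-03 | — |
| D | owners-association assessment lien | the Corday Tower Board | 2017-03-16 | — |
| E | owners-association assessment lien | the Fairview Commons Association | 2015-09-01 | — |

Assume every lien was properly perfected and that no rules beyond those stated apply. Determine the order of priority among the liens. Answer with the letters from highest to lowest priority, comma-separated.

C, E, D, B, A

Adjusting effective dates: A's effective date is 2016-05-11, when work began; B is treated as recorded 2016-12-20, the work-commencement date.
C, as a property-tax lien, has superpriority and ranks first.
Ordering the rest by effective date: E (2015-09-01), A (2016-05-11), B (2016-12-20), D (2017-03-16).
A would otherwise be senior to D, so under the subordination agreement A and D exchange positions.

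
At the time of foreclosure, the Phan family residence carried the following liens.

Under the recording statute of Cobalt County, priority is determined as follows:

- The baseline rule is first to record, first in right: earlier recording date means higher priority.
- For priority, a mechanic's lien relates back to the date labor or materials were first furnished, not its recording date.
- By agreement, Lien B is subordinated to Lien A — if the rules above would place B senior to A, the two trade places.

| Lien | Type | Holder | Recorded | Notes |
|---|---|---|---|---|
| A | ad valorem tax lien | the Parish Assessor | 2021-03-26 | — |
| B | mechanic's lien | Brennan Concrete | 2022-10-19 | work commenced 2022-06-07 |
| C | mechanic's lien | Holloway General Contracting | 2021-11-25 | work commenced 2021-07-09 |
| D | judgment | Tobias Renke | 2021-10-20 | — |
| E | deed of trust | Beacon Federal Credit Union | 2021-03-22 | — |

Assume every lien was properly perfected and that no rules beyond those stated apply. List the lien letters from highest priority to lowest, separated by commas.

E, A, C, D, B

Effective dates: B relates back to 2022-06-07 (work commenced); C is treated as recorded 2021-07-09, the work-commencement date.
Ordering by effective date: E (2021-03-22), A (2021-03-26), C (2021-07-09), D (2021-10-20), B (2022-06-07).
Since B is not senior to A, the subordination leaves the order unchanged.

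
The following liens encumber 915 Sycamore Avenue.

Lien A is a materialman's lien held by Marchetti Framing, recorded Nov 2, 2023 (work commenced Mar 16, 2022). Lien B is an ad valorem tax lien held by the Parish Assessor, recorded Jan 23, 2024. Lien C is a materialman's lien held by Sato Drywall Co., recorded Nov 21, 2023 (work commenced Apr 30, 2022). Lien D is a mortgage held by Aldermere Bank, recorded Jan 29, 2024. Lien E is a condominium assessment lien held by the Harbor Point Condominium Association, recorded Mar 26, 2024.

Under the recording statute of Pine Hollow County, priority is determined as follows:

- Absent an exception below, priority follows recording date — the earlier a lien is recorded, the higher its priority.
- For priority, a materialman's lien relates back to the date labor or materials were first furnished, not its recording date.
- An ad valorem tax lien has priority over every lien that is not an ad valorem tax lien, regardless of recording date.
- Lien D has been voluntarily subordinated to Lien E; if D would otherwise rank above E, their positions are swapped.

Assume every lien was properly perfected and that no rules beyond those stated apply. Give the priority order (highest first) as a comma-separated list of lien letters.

Effective dates after the stated exceptions: A's effective date is Mar 16, 2022, when work began; C is treated as recorded Apr 30, 2022, the work-commencement date.
B, as an ad valorem tax lien, has superpriority and ranks first.
The other liens, earliest effective date first: A (Mar 16, 2022), C (Apr 30, 2022), D (Jan 29, 2024), E (Mar 26, 2024).
Because D would otherwise rank above E, the subordination swaps them.

B, A, C, E, D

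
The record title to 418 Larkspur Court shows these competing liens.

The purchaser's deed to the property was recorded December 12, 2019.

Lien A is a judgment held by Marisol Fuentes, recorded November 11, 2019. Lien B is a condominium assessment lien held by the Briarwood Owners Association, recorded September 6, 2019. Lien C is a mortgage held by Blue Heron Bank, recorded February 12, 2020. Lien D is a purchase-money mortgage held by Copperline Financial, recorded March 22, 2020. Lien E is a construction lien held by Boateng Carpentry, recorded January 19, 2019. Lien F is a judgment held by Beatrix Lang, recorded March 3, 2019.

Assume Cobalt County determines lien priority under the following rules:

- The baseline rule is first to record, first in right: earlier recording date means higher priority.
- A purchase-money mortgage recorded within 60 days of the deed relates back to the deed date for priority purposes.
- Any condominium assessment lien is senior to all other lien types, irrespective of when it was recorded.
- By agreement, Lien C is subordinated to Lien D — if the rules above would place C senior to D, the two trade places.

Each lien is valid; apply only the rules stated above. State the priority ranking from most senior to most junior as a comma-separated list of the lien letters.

Effective dates after the stated exceptions: D was recorded 101 days after the deed — beyond 60 days — so no relation-back applies.
As a condominium assessment lien, B is senior to every other lien.
The other liens, earliest effective date first: E (January 19, 2019), F (March 3, 2019), A (November 11, 2019), C (February 12, 2020), D (March 22, 2020).
C is senior to D before the subordination, so the two trade places.

B, E, F, A, D, C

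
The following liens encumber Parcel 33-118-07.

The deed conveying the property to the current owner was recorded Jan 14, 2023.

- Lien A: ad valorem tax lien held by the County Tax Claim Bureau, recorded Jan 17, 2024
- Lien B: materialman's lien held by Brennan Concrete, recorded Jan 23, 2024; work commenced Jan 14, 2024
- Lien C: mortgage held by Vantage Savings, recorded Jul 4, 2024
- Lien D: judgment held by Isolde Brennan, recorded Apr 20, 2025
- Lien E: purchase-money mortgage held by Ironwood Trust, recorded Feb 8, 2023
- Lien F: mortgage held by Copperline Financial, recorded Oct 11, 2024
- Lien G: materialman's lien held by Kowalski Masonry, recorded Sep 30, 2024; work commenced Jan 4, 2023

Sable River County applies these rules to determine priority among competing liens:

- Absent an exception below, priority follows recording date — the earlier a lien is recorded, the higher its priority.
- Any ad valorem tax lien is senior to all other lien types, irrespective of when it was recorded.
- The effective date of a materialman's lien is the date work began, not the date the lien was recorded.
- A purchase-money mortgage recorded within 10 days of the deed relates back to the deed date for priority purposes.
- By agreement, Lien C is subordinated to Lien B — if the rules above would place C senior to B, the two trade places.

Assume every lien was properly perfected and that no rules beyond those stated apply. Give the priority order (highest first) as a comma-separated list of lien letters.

A, G, E, B, C, F, D

Effective dates after the stated exceptions: B's effective date is Jan 14, 2024, when work began; E missed the 10-day window (25 days after the deed), so its recording date stands; G relates back to Jan 4, 2023 (work commenced).
A is an ad valorem tax lien and takes priority over every other lien.
The other liens, earliest effective date first: G (Jan 4, 2023), E (Feb 8, 2023), B (Jan 14, 2024), C (Jul 4, 2024), F (Oct 11, 2024), D (Apr 20, 2025).
Since C is not senior to B, the subordination leaves the order unchanged.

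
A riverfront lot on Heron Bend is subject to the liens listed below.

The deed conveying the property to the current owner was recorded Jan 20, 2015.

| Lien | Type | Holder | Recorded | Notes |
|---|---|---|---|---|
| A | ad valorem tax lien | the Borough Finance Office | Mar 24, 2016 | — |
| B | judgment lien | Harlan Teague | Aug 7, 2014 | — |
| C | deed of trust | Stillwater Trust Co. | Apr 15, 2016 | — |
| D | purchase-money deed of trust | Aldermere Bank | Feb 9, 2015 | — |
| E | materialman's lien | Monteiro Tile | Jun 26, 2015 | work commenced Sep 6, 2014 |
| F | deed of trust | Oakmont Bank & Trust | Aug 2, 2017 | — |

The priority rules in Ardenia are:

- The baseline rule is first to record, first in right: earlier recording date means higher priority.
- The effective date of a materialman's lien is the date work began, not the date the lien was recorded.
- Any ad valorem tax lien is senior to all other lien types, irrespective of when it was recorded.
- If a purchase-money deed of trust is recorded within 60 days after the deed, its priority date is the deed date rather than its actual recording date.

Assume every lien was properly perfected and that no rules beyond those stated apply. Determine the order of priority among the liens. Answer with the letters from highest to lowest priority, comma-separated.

A, B, E, D, C, F

Effective dates after the stated exceptions: D's effective date is the deed date, Jan 20, 2015; E is treated as recorded Sep 6, 2014, the work-commencement date.
A is an ad valorem tax lien and takes priority over every other lien.
Remaining liens by effective date: B (Aug 7, 2014), E (Sep 6, 2014), D (Jan 20, 2015), C (Apr 15, 2016), F (Aug 2, 2017).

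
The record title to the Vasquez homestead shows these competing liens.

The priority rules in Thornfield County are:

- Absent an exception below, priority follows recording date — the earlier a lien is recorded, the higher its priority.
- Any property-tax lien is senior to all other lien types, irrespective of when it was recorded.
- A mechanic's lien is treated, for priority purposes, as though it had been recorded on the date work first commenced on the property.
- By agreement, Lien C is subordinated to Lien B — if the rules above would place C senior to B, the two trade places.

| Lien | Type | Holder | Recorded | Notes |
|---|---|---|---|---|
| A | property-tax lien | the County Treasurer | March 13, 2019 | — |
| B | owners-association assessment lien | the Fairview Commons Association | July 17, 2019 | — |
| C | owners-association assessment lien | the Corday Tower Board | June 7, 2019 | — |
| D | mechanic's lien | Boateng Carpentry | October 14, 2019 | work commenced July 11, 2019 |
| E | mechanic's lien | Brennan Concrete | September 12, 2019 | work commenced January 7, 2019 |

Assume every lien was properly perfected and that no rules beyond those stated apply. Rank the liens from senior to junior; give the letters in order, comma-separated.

A, E, B, D, C

First, effective dates: D relates back to July 11, 2019 (work commenced); E relates back to January 7, 2019 (work commenced).
A is a property-tax lien and takes priority over every other lien.
The other liens, earliest effective date first: E (January 7, 2019), C (June 7, 2019), D (July 11, 2019), B (July 17, 2019).
The subordination applies — C was senior to B — so C and B swap.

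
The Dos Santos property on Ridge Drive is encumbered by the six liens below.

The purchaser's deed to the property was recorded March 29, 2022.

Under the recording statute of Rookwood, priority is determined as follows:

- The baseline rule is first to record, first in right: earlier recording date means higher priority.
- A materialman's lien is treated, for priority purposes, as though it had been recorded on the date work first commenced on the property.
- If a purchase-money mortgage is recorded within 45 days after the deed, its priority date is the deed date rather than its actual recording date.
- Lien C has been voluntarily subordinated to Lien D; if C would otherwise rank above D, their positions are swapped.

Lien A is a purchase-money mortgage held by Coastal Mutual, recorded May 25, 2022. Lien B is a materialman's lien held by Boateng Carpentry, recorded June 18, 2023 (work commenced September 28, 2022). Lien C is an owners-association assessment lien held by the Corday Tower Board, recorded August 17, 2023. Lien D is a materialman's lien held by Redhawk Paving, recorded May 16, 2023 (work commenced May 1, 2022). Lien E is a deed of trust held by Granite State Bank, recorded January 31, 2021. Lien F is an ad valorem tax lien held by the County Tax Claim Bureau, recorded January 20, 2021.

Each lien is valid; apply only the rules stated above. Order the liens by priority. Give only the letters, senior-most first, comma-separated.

F, E, D, A, B, C

First, effective dates: A missed the 45-day window (57 days after the deed), so its recording date stands; B is treated as recorded September 28, 2022, the work-commencement date; D is treated as recorded May 1, 2022, the work-commencement date.
By effective date: F (January 20, 2021), E (January 31, 2021), D (May 1, 2022), A (May 25, 2022), B (September 28, 2022), C (August 17, 2023).
C already ranks below D; the subordination has no effect.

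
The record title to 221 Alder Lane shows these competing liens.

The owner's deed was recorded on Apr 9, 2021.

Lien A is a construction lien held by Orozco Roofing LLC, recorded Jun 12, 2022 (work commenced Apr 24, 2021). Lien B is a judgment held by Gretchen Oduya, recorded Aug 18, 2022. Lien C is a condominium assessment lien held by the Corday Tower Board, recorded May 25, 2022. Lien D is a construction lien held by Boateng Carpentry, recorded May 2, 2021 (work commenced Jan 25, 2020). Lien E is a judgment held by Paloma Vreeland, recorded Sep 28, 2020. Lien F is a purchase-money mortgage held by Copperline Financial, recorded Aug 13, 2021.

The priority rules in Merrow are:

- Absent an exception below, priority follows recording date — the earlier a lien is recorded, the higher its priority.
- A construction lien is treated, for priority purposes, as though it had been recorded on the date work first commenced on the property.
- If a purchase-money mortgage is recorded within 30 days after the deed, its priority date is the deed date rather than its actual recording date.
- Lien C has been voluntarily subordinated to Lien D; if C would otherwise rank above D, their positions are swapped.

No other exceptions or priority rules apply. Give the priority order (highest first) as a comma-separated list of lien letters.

Adjusting effective dates: A's effective date is Apr 24, 2021, when work began; D is treated as recorded Jan 25, 2020, the work-commencement date; F missed the 30-day window (126 days after the deed), so its recording date stands.
By effective date: D (Jan 25, 2020), E (Sep 28, 2020), A (Apr 24, 2021), F (Aug 13, 2021), C (May 25, 2022), B (Aug 18, 2022).
C is already junior to D, so the subordination agreement changes nothing.

D, E, A, F, C, B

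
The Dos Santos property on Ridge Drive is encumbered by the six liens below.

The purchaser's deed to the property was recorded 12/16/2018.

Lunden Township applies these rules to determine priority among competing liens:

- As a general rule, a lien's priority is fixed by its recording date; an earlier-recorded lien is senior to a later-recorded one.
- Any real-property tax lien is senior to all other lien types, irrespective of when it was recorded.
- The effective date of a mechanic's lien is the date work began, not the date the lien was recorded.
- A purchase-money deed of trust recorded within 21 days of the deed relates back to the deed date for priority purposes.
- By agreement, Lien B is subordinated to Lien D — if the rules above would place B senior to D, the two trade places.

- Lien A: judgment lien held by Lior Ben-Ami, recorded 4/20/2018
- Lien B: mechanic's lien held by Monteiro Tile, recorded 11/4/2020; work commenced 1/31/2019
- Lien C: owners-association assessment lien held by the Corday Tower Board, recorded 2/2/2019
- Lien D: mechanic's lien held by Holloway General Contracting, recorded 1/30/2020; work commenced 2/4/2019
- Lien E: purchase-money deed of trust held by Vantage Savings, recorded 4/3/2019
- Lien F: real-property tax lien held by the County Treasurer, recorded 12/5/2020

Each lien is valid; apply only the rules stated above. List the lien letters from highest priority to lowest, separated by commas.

F, A, D, C, B, E

Adjusting effective dates: B is treated as recorded 1/31/2019, the work-commencement date; D's effective date is 2/4/2019, when work began; E was recorded 108 days after the deed — beyond 21 days — so no relation-back applies.
F is a real-property tax lien and takes priority over every other lien.
Among the remaining liens, by effective date: A (4/20/2018), B (1/31/2019), C (2/2/2019), D (2/4/2019), E (4/3/2019).
B would otherwise be senior to D, so under the subordination agreement B and D exchange positions.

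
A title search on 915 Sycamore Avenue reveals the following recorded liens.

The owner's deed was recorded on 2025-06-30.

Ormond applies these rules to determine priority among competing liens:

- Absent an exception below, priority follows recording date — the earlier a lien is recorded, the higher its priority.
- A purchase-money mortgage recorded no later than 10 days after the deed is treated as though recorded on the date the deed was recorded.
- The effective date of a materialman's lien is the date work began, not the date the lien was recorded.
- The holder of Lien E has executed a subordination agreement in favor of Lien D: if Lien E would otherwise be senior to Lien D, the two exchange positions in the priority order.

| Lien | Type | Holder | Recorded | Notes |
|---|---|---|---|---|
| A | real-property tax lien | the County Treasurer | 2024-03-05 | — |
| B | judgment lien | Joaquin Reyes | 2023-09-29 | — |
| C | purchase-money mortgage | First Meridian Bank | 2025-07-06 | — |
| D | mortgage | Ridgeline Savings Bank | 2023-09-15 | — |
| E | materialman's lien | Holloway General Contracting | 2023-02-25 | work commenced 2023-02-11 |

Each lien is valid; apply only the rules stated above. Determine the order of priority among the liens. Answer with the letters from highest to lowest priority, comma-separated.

D, E, B, A, C

First, effective dates: C's effective date is the deed date, 2025-06-30; E is treated as recorded 2023-02-11, the work-commencement date.
By effective date, earliest first: E (2023-02-11), D (2023-09-15), B (2023-09-29), A (2024-03-05), C (2025-06-30).
E would otherwise be senior to D, so under the subordination agreement E and D exchange positions.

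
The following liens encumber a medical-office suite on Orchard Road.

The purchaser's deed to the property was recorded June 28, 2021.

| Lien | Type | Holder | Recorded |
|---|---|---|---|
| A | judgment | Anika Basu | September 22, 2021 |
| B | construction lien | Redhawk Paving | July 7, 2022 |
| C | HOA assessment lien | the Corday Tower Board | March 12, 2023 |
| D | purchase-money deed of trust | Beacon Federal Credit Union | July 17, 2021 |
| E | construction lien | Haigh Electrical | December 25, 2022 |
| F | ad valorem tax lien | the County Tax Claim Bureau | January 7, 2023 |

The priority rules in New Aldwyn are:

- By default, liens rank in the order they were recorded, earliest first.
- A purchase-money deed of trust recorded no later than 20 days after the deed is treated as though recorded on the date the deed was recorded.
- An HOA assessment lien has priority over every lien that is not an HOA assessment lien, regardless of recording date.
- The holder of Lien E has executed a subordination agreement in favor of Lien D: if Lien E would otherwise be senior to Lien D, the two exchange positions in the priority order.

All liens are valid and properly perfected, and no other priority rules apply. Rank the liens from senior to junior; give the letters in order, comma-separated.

C, D, A, B, E, F

First, effective dates: D was recorded within the 20-day window, so its effective date is the deed date June 28, 2021.
C is an HOA assessment lien, so it outranks all other liens regardless of date.
Remaining liens by effective date: D (June 28, 2021), A (September 22, 2021), B (July 7, 2022), E (December 25, 2022), F (January 7, 2023).
E already ranks below D; the subordination has no effect.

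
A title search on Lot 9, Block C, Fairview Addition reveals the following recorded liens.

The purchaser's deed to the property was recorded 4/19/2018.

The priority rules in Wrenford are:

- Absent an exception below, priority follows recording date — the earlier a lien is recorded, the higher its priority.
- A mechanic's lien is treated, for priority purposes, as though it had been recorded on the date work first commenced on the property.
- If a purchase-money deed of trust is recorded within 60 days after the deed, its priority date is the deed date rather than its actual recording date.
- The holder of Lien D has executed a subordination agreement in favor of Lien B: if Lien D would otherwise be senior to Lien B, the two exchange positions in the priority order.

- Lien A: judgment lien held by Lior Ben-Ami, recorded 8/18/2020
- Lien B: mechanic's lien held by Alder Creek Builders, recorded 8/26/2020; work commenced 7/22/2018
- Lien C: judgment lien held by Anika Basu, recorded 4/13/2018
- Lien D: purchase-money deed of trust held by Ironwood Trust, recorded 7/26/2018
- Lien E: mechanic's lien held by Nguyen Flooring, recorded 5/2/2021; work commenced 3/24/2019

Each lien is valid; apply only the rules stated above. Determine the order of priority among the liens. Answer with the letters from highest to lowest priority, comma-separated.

First, effective dates: B is treated as recorded 7/22/2018, the work-commencement date; D was recorded 98 days after the deed, outside the 60-day window, so it keeps its recording date; E relates back to 3/24/2019 (work commenced).
By effective date, earliest first: C (4/13/2018), B (7/22/2018), D (7/26/2018), E (3/24/2019), A (8/18/2020).
Since D is not senior to B, the subordination leaves the order unchanged.

C, B, D, E, A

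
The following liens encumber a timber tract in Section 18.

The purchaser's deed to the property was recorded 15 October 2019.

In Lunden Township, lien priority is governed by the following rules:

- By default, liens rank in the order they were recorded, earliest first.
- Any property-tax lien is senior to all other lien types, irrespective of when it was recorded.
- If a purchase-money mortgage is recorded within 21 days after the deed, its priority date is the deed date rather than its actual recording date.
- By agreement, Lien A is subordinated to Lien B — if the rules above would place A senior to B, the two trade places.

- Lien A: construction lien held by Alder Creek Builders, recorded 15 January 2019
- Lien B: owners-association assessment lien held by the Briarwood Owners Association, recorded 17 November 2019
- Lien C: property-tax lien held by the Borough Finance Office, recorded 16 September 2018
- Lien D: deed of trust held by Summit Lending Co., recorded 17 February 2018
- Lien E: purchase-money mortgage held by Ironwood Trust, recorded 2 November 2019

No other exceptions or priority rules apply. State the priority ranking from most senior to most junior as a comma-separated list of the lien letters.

Effective dates after the stated exceptions: E relates back to the deed date 15 October 2019.
C is a property-tax lien, so it outranks all other liens regardless of date.
Ordering the rest by effective date: D (17 February 2018), A (15 January 2019), E (15 October 2019), B (17 November 2019).
Because A would otherwise rank above B, the subordination swaps them.

C, D, B, E, A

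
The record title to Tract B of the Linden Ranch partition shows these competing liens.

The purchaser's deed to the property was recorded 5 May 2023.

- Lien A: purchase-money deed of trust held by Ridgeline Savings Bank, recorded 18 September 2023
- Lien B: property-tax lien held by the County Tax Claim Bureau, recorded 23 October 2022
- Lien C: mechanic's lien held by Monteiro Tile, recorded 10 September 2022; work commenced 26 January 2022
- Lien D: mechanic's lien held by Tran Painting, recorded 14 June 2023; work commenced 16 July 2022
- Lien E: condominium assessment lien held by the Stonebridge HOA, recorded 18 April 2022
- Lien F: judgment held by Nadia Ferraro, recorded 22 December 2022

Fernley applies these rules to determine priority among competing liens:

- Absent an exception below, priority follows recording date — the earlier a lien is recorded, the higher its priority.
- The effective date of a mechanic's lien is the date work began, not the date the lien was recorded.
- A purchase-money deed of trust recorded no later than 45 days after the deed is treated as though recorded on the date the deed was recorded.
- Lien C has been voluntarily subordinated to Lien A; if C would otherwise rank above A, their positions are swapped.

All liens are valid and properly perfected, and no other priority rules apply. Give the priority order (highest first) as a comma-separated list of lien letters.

Adjusting effective dates: A was recorded 136 days after the deed, outside the 45-day window, so it keeps its recording date; C relates back to 26 January 2022 (work commenced); D relates back to 16 July 2022 (work commenced).
Sorted by effective date: C (26 January 2022), E (18 April 2022), D (16 July 2022), B (23 October 2022), F (22 December 2022), A (18 September 2023).
C is senior to A before the subordination, so the two trade places.

A, E, D, B, F, C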